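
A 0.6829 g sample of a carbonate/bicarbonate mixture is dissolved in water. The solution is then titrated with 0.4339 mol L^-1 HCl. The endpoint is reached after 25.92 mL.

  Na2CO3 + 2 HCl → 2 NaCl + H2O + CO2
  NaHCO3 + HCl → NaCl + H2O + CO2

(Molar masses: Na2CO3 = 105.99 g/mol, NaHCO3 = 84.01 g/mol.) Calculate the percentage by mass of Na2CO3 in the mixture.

n(HCl) = 0.02592 × 0.4339 = 0.01125 mol
Let x = n(Na2CO3), y = n(NaHCO3).
Titrant: 2x + 1y = 0.01125;  mass: 105.99x + 84.01y = 0.6829
Solving, x = 4.223 × 10^-3 mol, y = 2.801 × 10^-3 mol
mass of Na2CO3 = 4.223 × 10^-3 × 105.99 = 0.4476 g
% Na2CO3 = 0.4476 / 0.6829 × 100 = 65.54 %

65.54 %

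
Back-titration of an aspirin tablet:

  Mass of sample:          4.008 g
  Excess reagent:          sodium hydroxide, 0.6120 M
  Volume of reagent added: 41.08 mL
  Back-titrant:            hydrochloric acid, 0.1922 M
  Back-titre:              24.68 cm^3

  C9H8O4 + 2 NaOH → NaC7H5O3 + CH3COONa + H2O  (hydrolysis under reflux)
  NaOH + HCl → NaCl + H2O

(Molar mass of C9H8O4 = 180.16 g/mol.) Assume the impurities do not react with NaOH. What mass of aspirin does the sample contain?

n(NaOH) added = 0.04108 × 0.6120 = 0.02514 mol
n(HCl) used in back-titration = 0.02468 × 0.1922 = 4.743 × 10^-3 mol
n(NaOH) left over = 4.743 × 10^-3 mol (1:1 ratio)
n(NaOH) consumed by analyte = 0.02514 − 4.743 × 10^-3 = 0.02040 mol
From the 1:2 ratio, n(C9H8O4) = 1/2 × 0.02040 = 0.01020 mol
mass of C9H8O4 = 0.01020 × 180.16 = 1.837 g

1.837 g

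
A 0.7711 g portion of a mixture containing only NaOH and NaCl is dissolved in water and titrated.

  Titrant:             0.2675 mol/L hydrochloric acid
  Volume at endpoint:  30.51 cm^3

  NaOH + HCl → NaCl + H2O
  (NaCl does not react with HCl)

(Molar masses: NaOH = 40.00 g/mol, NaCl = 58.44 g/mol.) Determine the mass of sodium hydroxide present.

0.3265 g

n(HCl) = 0.03051 × 0.2675 = 8.161 × 10^-3 mol
Let x = n(NaOH), y = n(NaCl).
Titrant: 1x = 8.161 × 10^-3;  mass: 40.00x + 58.44y = 0.7711
Solving, x = 8.161 × 10^-3 mol, y = 7.609 × 10^-3 mol
mass of NaOH = 8.161 × 10^-3 × 40.00 = 0.3265 g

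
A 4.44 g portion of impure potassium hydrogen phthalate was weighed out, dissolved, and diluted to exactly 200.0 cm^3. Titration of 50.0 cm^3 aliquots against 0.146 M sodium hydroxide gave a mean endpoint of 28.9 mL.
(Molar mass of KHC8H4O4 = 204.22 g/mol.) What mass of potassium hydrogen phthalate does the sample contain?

3.45 g

KHC8H4O4 + NaOH → KNaC8H4O4 + H2O
n(NaOH) per titration = 0.0289 × 0.146 = 4.22 × 10^-3 mol
n(KHC8H4O4) in each aliquot = 4.22 × 10^-3 mol (1:1 ratio)
n(KHC8H4O4) in the whole flask = 4.22 × 10^-3 × 200.0/50.0 = 0.0169 mol
mass of KHC8H4O4 = 0.0169 × 204.22 = 3.45 g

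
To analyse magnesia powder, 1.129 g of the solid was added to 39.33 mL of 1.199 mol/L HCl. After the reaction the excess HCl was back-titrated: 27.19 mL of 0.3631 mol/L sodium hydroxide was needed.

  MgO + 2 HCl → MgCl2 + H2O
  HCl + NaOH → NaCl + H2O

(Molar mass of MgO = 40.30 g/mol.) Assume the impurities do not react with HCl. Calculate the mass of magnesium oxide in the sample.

n(HCl) added = 0.03933 × 1.199 = 0.04716 mol
n(NaOH) used in back-titration = 0.02719 × 0.3631 = 9.873 × 10^-3 mol
n(HCl) left over = 9.873 × 10^-3 mol (1:1 ratio)
n(HCl) consumed by analyte = 0.04716 − 9.873 × 10^-3 = 0.03728 mol
From the 1:2 ratio, n(MgO) = 1/2 × 0.03728 = 0.01864 mol
mass of MgO = 0.01864 × 40.30 = 0.7513 g

0.7513 g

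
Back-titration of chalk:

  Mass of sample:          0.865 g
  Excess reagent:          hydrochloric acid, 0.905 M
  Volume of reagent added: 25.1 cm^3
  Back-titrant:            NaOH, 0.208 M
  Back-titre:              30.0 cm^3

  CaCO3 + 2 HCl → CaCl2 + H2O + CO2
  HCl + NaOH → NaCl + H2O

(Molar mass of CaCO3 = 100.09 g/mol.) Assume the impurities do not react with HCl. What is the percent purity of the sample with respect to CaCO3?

95.3 %

n(HCl) added = 0.0251 × 0.905 = 0.0227 mol
n(NaOH) used in back-titration = 0.0300 × 0.208 = 6.24 × 10^-3 mol
n(HCl) left over = 6.24 × 10^-3 mol (1:1 ratio)
n(HCl) consumed by analyte = 0.0227 − 6.24 × 10^-3 = 0.0165 mol
From the 1:2 ratio, n(CaCO3) = 1/2 × 0.0165 = 8.24 × 10^-3 mol
mass of CaCO3 = 8.24 × 10^-3 × 100.09 = 0.825 g
% CaCO3 = 0.825 / 0.865 × 100 = 95.3 %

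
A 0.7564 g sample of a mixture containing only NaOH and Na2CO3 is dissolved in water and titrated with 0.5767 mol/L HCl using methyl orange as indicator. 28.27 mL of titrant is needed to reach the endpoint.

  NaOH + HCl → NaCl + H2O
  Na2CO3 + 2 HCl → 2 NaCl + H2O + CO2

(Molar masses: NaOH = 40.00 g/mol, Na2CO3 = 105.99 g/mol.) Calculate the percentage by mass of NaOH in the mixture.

43.78 %

n(HCl) = 0.02827 × 0.5767 = 0.01630 mol
Let x = n(NaOH), y = n(Na2CO3).
Titrant: 1x + 2y = 0.01630;  mass: 40.00x + 105.99y = 0.7564
Solving, x = 8.280 × 10^-3 mol, y = 4.012 × 10^-3 mol
mass of NaOH = 8.280 × 10^-3 × 40.00 = 0.3312 g
% NaOH = 0.3312 / 0.7564 × 100 = 43.78 %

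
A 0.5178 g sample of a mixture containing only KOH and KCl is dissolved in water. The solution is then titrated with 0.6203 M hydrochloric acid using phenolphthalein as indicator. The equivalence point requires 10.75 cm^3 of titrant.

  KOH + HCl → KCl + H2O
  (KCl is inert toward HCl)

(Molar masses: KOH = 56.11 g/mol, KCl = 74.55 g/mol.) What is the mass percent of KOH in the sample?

72.26 %

n(HCl) = 0.01075 × 0.6203 = 6.668 × 10^-3 mol
Let x = n(KOH), y = n(KCl).
Titrant: 1x = 6.668 × 10^-3;  mass: 56.11x + 74.55y = 0.5178
Solving, x = 6.668 × 10^-3 mol, y = 1.927 × 10^-3 mol
mass of KOH = 6.668 × 10^-3 × 56.11 = 0.3742 g
% KOH = 0.3742 / 0.5178 × 100 = 72.26 %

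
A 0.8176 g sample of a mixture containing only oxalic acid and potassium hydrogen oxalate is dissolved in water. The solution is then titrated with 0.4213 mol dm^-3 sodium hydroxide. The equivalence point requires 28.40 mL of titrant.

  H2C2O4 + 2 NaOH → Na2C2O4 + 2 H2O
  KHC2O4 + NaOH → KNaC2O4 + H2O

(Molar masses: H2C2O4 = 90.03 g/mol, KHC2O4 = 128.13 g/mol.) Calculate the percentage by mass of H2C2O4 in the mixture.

47.39 %

n(NaOH) = 0.02840 × 0.4213 = 0.01196 mol
Let x = n(H2C2O4), y = n(KHC2O4).
Titrant: 2x + 1y = 0.01196;  mass: 90.03x + 128.13y = 0.8176
Solving, x = 4.304 × 10^-3 mol, y = 3.357 × 10^-3 mol
mass of H2C2O4 = 4.304 × 10^-3 × 90.03 = 0.3875 g
% H2C2O4 = 0.3875 / 0.8176 × 100 = 47.39 %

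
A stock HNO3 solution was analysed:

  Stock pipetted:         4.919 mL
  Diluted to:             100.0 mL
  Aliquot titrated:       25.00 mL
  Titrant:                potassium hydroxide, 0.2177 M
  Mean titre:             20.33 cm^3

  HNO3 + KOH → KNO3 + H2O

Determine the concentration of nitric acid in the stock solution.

3.599 M

n(KOH) = 0.02033 × 0.2177 = 4.426 × 10^-3 mol
n(HNO3) in the aliquot = 4.426 × 10^-3 mol (1:1 ratio)
[HNO3]_dilute = 4.426 × 10^-3 / 0.02500 = 0.1770 mol/L
Dilution factor = 100.0 / 4.919 = 20.33
[HNO3]_stock = 0.1770 × 20.33 = 3.599 mol/L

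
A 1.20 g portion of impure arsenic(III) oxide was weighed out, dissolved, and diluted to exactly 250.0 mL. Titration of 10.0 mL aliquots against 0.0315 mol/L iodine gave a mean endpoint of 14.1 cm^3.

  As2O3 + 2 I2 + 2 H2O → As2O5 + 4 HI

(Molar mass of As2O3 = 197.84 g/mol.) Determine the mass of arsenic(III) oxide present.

1.10 g

n(I2) per titration = 0.0141 × 0.0315 = 4.44 × 10^-4 mol
From the 1:2 ratio, n(As2O3) in each aliquot = 1/2 × 4.44 × 10^-4 = 2.22 × 10^-4 mol
n(As2O3) in the whole flask = 2.22 × 10^-4 × 250.0/10.0 = 5.55 × 10^-3 mol
mass of As2O3 = 5.55 × 10^-3 × 197.84 = 1.10 g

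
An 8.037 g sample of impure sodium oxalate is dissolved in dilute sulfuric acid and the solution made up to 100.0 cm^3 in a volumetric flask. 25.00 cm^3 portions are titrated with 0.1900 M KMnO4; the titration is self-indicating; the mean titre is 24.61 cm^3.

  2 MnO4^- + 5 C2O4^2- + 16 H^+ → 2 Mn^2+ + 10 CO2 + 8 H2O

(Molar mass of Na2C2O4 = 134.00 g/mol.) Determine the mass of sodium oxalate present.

n(KMnO4) per titration = 0.02461 × 0.1900 = 4.676 × 10^-3 mol
From the 5:2 ratio, n(Na2C2O4) in each aliquot = 5/2 × 4.676 × 10^-3 = 0.01169 mol
n(Na2C2O4) in the whole flask = 0.01169 × 100.0/25.00 = 0.04676 mol
mass of Na2C2O4 = 0.04676 × 134.00 = 6.266 g

6.266 g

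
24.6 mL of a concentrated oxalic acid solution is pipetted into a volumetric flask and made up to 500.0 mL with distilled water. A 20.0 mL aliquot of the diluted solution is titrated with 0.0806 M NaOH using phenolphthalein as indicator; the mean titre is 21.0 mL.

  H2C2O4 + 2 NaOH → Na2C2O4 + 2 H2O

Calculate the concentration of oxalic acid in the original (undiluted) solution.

n(NaOH) = 0.0210 × 0.0806 = 1.69 × 10^-3 mol
From the 1:2 ratio, n(H2C2O4) in the aliquot = 1/2 × 1.69 × 10^-3 = 8.46 × 10^-4 mol
[H2C2O4]_dilute = 8.46 × 10^-4 / 0.0200 = 0.0423 mol/L
Dilution factor = 500.0 / 24.6 = 20.33
[H2C2O4]_stock = 0.0423 × 20.33 = 0.860 mol/L

0.860 M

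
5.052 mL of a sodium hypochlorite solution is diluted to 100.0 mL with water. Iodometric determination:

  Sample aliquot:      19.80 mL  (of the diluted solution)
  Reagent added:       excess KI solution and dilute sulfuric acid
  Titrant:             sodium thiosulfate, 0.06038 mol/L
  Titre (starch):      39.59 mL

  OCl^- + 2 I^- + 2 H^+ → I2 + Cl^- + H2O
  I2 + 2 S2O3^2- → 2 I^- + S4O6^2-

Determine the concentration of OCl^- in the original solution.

n(S2O3^2-) = 0.03959 × 0.06038 = 2.390 × 10^-3 mol
n(I2) = n(S2O3^2-)/2 = 1.195 × 10^-3 mol
n(OCl^-) in the aliquot = 1.195 × 10^-3 mol (1:1 ratio)
[OCl^-]_dilute = 1.195 × 10^-3 / 0.01980 = 0.06036 mol/L
[OCl^-]_original = 0.06036 × 100.0/5.052 = 1.195 mol/L

1.195 mol/L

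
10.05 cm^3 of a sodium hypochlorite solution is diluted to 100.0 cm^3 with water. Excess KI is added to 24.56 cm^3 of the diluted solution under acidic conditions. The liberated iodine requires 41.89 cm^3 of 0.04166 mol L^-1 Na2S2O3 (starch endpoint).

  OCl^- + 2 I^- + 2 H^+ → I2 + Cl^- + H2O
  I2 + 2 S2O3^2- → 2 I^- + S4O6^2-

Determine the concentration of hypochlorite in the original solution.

n(S2O3^2-) = 0.04189 × 0.04166 = 1.745 × 10^-3 mol
n(I2) = n(S2O3^2-)/2 = 8.726 × 10^-4 mol
n(OCl^-) in the aliquot = 8.726 × 10^-4 mol (1:1 ratio)
[OCl^-]_dilute = 8.726 × 10^-4 / 0.02456 = 0.03553 mol/L
[OCl^-]_original = 0.03553 × 100.0/10.05 = 0.3535 mol/L

0.3535 mol/L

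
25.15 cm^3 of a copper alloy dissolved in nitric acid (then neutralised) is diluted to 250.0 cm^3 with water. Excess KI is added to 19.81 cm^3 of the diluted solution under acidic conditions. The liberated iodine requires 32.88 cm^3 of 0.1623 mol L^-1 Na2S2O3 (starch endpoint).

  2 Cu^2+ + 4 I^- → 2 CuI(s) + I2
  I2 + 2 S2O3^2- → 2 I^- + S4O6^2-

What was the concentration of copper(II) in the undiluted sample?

2.678 mol/L

n(S2O3^2-) = 0.03288 × 0.1623 = 5.336 × 10^-3 mol
n(I2) = n(S2O3^2-)/2 = 2.668 × 10^-3 mol
From the 2:1 ratio, n(Cu2+) in the aliquot = 2/1 × 2.668 × 10^-3 = 5.336 × 10^-3 mol
[Cu2+]_dilute = 5.336 × 10^-3 / 0.01981 = 0.2694 mol/L
[Cu2+]_original = 0.2694 × 250.0/25.15 = 2.678 mol/L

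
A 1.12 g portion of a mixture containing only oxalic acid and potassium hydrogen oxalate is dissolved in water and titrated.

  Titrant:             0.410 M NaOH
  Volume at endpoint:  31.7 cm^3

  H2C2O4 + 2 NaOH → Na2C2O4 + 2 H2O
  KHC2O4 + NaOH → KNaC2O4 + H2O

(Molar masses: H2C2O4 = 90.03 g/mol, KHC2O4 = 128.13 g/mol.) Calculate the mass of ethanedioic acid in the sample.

0.295 g

n(NaOH) = 0.0317 × 0.410 = 0.0130 mol
Let x = n(H2C2O4), y = n(KHC2O4).
Titrant: 2x + 1y = 0.0130;  mass: 90.03x + 128.13y = 1.12
Solving, x = 3.28 × 10^-3 mol, y = 6.44 × 10^-3 mol
mass of H2C2O4 = 3.28 × 10^-3 × 90.03 = 0.295 g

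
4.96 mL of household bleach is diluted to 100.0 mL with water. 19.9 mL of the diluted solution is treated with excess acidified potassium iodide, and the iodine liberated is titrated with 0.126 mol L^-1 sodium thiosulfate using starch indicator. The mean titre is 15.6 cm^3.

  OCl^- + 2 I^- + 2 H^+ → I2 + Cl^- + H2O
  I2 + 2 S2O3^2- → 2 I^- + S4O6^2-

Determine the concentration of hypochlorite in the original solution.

n(S2O3^2-) = 0.0156 × 0.126 = 1.97 × 10^-3 mol
n(I2) = n(S2O3^2-)/2 = 9.83 × 10^-4 mol
n(OCl^-) in the aliquot = 9.83 × 10^-4 mol (1:1 ratio)
[OCl^-]_dilute = 9.83 × 10^-4 / 0.0199 = 0.0494 mol/L
[OCl^-]_original = 0.0494 × 100.0/4.96 = 0.996 mol/L

0.996 mol/L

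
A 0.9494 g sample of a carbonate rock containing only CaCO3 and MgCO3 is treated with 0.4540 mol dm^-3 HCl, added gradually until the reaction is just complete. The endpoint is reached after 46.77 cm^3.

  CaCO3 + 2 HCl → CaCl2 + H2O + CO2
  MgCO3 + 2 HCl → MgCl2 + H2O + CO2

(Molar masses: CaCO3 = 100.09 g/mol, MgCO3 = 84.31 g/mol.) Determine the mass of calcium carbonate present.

n(HCl) = 0.04677 × 0.4540 = 0.02123 mol
Let x = n(CaCO3), y = n(MgCO3).
Titrant: 2x + 2y = 0.02123;  mass: 100.09x + 84.31y = 0.9494
Solving, x = 3.441 × 10^-3 mol, y = 7.176 × 10^-3 mol
mass of CaCO3 = 3.441 × 10^-3 × 100.09 = 0.3444 g

0.3444 g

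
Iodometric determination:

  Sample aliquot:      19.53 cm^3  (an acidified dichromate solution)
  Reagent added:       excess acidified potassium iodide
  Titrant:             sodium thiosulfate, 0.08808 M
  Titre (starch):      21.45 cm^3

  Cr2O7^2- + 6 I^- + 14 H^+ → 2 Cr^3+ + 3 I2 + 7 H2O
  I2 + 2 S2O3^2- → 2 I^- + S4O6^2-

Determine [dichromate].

0.01612 M

n(S2O3^2-) = 0.02145 × 0.08808 = 1.889 × 10^-3 mol
n(I2) = n(S2O3^2-)/2 = 9.447 × 10^-4 mol
From the 1:3 ratio, n(Cr2O7^2-) in the aliquot = 1/3 × 9.447 × 10^-4 = 3.149 × 10^-4 mol
[Cr2O7^2-] = 3.149 × 10^-4 / 0.01953 = 0.01612 mol/L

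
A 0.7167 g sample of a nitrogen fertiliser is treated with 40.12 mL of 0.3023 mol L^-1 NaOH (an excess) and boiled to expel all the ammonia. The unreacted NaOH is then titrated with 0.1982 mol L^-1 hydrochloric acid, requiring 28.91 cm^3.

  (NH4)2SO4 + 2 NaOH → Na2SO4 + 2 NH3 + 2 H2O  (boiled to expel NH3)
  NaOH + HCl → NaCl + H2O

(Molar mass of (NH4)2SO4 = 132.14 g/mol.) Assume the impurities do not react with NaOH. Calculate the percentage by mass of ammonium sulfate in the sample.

n(NaOH) added = 0.04012 × 0.3023 = 0.01213 mol
n(HCl) used in back-titration = 0.02891 × 0.1982 = 5.730 × 10^-3 mol
n(NaOH) left over = 5.730 × 10^-3 mol (1:1 ratio)
n(NaOH) consumed by analyte = 0.01213 − 5.730 × 10^-3 = 6.398 × 10^-3 mol
From the 1:2 ratio, n((NH4)2SO4) = 1/2 × 6.398 × 10^-3 = 3.199 × 10^-3 mol
mass of (NH4)2SO4 = 3.199 × 10^-3 × 132.14 = 0.4227 g
% (NH4)2SO4 = 0.4227 / 0.7167 × 100 = 58.98 %

58.98 %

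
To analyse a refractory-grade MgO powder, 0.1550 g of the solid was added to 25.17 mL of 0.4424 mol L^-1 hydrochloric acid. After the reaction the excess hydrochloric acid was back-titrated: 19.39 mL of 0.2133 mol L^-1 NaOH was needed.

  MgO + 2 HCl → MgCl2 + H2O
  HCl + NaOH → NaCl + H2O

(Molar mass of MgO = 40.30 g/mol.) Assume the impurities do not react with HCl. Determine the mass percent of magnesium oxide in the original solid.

n(HCl) added = 0.02517 × 0.4424 = 0.01114 mol
n(NaOH) used in back-titration = 0.01939 × 0.2133 = 4.136 × 10^-3 mol
n(HCl) left over = 4.136 × 10^-3 mol (1:1 ratio)
n(HCl) consumed by analyte = 0.01114 − 4.136 × 10^-3 = 6.999 × 10^-3 mol
From the 1:2 ratio, n(MgO) = 1/2 × 6.999 × 10^-3 = 3.500 × 10^-3 mol
mass of MgO = 3.500 × 10^-3 × 40.30 = 0.1410 g
% MgO = 0.1410 / 0.1550 × 100 = 90.99 %

90.99 %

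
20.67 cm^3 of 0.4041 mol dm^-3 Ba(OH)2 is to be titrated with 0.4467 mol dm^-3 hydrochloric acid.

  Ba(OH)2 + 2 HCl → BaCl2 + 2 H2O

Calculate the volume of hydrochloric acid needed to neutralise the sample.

n(Ba(OH)2) = 0.02067 L × 0.4041 mol/L = 8.353 × 10^-3 mol
From the 2:1 stoichiometry, n(HCl) = 2/1 × 8.353 × 10^-3 = 0.01671 mol
V(HCl) = 0.01671 mol / 0.4467 mol/L = 0.03740 L = 37.40 mL

37.40 mL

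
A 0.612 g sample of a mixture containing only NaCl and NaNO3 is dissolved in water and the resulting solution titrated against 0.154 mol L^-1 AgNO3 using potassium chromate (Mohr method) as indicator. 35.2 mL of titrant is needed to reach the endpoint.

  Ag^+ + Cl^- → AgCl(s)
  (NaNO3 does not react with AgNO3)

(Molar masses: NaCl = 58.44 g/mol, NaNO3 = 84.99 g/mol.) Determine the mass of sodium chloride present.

n(AgNO3) = 0.0352 × 0.154 = 5.42 × 10^-3 mol
Let x = n(NaCl), y = n(NaNO3).
Titrant: 1x = 5.42 × 10^-3;  mass: 58.44x + 84.99y = 0.612
Solving, x = 5.42 × 10^-3 mol, y = 3.47 × 10^-3 mol
mass of NaCl = 5.42 × 10^-3 × 58.44 = 0.317 g

0.317 g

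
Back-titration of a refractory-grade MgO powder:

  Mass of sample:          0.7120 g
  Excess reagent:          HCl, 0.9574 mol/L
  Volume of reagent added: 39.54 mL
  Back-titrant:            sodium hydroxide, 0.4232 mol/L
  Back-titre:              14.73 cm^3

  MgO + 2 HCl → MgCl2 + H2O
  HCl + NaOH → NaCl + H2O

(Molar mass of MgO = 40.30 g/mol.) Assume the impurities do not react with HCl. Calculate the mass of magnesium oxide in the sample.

0.6372 g

n(HCl) added = 0.03954 × 0.9574 = 0.03786 mol
n(NaOH) used in back-titration = 0.01473 × 0.4232 = 6.234 × 10^-3 mol
n(HCl) left over = 6.234 × 10^-3 mol (1:1 ratio)
n(HCl) consumed by analyte = 0.03786 − 6.234 × 10^-3 = 0.03162 mol
From the 1:2 ratio, n(MgO) = 1/2 × 0.03162 = 0.01581 mol
mass of MgO = 0.01581 × 40.30 = 0.6372 g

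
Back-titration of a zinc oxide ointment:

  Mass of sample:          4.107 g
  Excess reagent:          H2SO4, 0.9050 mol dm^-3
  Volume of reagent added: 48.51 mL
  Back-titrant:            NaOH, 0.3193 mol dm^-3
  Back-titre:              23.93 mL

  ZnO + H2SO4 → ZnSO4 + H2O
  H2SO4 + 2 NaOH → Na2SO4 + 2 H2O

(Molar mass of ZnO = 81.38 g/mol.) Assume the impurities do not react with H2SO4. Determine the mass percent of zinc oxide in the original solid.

n(H2SO4) added = 0.04851 × 0.9050 = 0.04390 mol
n(NaOH) used in back-titration = 0.02393 × 0.3193 = 7.641 × 10^-3 mol
From the 1:2 ratio, n(H2SO4) left over = 1/2 × 7.641 × 10^-3 = 3.820 × 10^-3 mol
n(H2SO4) consumed by analyte = 0.04390 − 3.820 × 10^-3 = 0.04008 mol
n(ZnO) = 0.04008 mol (1:1 ratio)
mass of ZnO = 0.04008 × 81.38 = 3.262 g
% ZnO = 3.262 / 4.107 × 100 = 79.42 %

79.42 %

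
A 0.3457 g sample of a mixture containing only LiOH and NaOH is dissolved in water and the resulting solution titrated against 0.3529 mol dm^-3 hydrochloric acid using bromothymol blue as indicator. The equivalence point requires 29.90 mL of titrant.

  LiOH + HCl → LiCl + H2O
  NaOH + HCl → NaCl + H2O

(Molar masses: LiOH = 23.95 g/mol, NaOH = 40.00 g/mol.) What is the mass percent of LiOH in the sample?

32.96 %

n(HCl) = 0.02990 × 0.3529 = 0.01055 mol
Let x = n(LiOH), y = n(NaOH).
Titrant: 1x + 1y = 0.01055;  mass: 23.95x + 40.00y = 0.3457
Solving, x = 4.758 × 10^-3 mol, y = 5.794 × 10^-3 mol
mass of LiOH = 4.758 × 10^-3 × 23.95 = 0.1140 g
% LiOH = 0.1140 / 0.3457 × 100 = 32.96 %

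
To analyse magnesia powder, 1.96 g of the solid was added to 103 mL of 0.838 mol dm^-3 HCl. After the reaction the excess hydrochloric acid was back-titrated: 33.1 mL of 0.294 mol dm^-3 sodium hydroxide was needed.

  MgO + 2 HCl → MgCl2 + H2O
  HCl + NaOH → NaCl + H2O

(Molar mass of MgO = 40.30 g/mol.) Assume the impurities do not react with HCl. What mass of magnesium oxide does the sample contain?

1.54 g

n(HCl) added = 0.103 × 0.838 = 0.0863 mol
n(NaOH) used in back-titration = 0.0331 × 0.294 = 9.73 × 10^-3 mol
n(HCl) left over = 9.73 × 10^-3 mol (1:1 ratio)
n(HCl) consumed by analyte = 0.0863 − 9.73 × 10^-3 = 0.0766 mol
From the 1:2 ratio, n(MgO) = 1/2 × 0.0766 = 0.0383 mol
mass of MgO = 0.0383 × 40.30 = 1.54 g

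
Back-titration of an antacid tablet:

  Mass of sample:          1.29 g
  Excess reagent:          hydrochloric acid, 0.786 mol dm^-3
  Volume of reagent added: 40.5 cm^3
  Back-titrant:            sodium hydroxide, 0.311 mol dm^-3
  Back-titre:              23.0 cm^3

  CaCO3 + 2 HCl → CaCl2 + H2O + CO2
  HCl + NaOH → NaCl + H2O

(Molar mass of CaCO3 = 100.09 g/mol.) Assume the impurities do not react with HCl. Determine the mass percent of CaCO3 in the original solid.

95.7 %

n(HCl) added = 0.0405 × 0.786 = 0.0318 mol
n(NaOH) used in back-titration = 0.0230 × 0.311 = 7.15 × 10^-3 mol
n(HCl) left over = 7.15 × 10^-3 mol (1:1 ratio)
n(HCl) consumed by analyte = 0.0318 − 7.15 × 10^-3 = 0.0247 mol
From the 1:2 ratio, n(CaCO3) = 1/2 × 0.0247 = 0.0123 mol
mass of CaCO3 = 0.0123 × 100.09 = 1.24 g
% CaCO3 = 1.24 / 1.29 × 100 = 95.7 %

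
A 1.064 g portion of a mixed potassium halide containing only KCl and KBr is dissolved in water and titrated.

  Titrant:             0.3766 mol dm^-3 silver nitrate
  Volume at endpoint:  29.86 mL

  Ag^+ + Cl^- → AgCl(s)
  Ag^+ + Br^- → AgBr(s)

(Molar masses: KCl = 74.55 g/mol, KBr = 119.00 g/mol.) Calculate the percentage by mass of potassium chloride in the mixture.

n(AgNO3) = 0.02986 × 0.3766 = 0.01125 mol
Let x = n(KCl), y = n(KBr).
Titrant: 1x + 1y = 0.01125;  mass: 74.55x + 119.00y = 1.064
Solving, x = 6.168 × 10^-3 mol, y = 5.077 × 10^-3 mol
mass of KCl = 6.168 × 10^-3 × 74.55 = 0.4599 g
% KCl = 0.4599 / 1.064 × 100 = 43.22 %

43.22 %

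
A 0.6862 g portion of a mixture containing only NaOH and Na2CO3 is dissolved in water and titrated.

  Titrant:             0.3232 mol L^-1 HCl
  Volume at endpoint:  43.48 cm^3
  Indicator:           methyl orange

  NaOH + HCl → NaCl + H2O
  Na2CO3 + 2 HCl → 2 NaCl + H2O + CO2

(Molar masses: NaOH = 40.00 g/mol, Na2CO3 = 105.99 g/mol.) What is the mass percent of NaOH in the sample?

26.25 %

n(HCl) = 0.04348 × 0.3232 = 0.01405 mol
Let x = n(NaOH), y = n(Na2CO3).
Titrant: 1x + 2y = 0.01405;  mass: 40.00x + 105.99y = 0.6862
Solving, x = 4.504 × 10^-3 mol, y = 4.775 × 10^-3 mol
mass of NaOH = 4.504 × 10^-3 × 40.00 = 0.1801 g
% NaOH = 0.1801 / 0.6862 × 100 = 26.25 %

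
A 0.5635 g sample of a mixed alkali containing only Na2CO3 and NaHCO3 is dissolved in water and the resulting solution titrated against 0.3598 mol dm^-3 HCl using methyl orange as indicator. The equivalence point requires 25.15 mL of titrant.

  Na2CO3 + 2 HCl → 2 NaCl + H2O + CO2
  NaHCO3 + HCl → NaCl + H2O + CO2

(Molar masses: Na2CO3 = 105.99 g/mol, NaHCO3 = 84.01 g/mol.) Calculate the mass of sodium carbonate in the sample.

0.3361 g

n(HCl) = 0.02515 × 0.3598 = 9.049 × 10^-3 mol
Let x = n(Na2CO3), y = n(NaHCO3).
Titrant: 2x + 1y = 9.049 × 10^-3;  mass: 105.99x + 84.01y = 0.5635
Solving, x = 3.171 × 10^-3 mol, y = 2.707 × 10^-3 mol
mass of Na2CO3 = 3.171 × 10^-3 × 105.99 = 0.3361 g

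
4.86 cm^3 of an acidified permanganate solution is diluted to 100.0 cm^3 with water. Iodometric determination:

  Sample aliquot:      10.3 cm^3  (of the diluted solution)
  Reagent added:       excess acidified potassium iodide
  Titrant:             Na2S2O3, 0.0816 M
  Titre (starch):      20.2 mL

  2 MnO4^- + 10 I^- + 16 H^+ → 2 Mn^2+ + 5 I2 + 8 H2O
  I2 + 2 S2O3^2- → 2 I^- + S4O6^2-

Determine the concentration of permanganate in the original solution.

n(S2O3^2-) = 0.0202 × 0.0816 = 1.65 × 10^-3 mol
n(I2) = n(S2O3^2-)/2 = 8.24 × 10^-4 mol
From the 2:5 ratio, n(MnO4^-) in the aliquot = 2/5 × 8.24 × 10^-4 = 3.30 × 10^-4 mol
[MnO4^-]_dilute = 3.30 × 10^-4 / 0.0103 = 0.0320 mol/L
[MnO4^-]_original = 0.0320 × 100.0/4.86 = 0.659 mol/L

0.659 M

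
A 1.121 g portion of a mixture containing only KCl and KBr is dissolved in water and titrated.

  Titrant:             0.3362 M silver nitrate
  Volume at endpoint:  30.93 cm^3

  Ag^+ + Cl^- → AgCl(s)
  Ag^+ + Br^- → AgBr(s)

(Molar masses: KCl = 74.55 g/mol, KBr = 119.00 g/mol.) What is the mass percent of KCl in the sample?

n(AgNO3) = 0.03093 × 0.3362 = 0.01040 mol
Let x = n(KCl), y = n(KBr).
Titrant: 1x + 1y = 0.01040;  mass: 74.55x + 119.00y = 1.121
Solving, x = 2.620 × 10^-3 mol, y = 7.779 × 10^-3 mol
mass of KCl = 2.620 × 10^-3 × 74.55 = 0.1953 g
% KCl = 0.1953 / 1.121 × 100 = 17.42 %

17.42 %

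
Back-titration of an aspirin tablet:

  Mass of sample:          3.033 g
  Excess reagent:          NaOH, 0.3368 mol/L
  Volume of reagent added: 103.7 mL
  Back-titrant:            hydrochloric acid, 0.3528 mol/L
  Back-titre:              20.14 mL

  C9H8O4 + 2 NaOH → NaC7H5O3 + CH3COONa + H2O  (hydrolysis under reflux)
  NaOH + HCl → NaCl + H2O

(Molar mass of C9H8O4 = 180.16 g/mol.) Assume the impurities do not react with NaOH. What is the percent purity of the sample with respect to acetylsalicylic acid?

82.63 %

n(NaOH) added = 0.1037 × 0.3368 = 0.03493 mol
n(HCl) used in back-titration = 0.02014 × 0.3528 = 7.105 × 10^-3 mol
n(NaOH) left over = 7.105 × 10^-3 mol (1:1 ratio)
n(NaOH) consumed by analyte = 0.03493 − 7.105 × 10^-3 = 0.02782 mol
From the 1:2 ratio, n(C9H8O4) = 1/2 × 0.02782 = 0.01391 mol
mass of C9H8O4 = 0.01391 × 180.16 = 2.506 g
% C9H8O4 = 2.506 / 3.033 × 100 = 82.63 %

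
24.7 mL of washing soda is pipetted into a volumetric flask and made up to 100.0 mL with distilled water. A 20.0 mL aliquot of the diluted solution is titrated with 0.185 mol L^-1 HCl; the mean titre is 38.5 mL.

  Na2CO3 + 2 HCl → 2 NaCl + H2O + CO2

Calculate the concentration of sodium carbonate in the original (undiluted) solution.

n(HCl) = 0.0385 × 0.185 = 7.12 × 10^-3 mol
From the 1:2 ratio, n(Na2CO3) in the aliquot = 1/2 × 7.12 × 10^-3 = 3.56 × 10^-3 mol
[Na2CO3]_dilute = 3.56 × 10^-3 / 0.0200 = 0.178 mol/L
Dilution factor = 100.0 / 24.7 = 4.049
[Na2CO3]_stock = 0.178 × 4.049 = 0.721 mol/L

0.721 mol/L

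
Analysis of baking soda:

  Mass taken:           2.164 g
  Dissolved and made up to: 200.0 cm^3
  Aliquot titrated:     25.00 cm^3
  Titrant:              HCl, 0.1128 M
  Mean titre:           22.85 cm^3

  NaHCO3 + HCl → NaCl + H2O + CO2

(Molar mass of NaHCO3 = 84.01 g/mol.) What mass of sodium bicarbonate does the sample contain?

1.732 g

n(HCl) per titration = 0.02285 × 0.1128 = 2.577 × 10^-3 mol
n(NaHCO3) in each aliquot = 2.577 × 10^-3 mol (1:1 ratio)
n(NaHCO3) in the whole flask = 2.577 × 10^-3 × 200.0/25.00 = 0.02062 mol
mass of NaHCO3 = 0.02062 × 84.01 = 1.732 g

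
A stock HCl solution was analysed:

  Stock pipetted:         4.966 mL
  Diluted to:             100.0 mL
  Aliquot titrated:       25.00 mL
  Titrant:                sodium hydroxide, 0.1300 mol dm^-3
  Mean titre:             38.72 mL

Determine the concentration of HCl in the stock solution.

HCl + NaOH → NaCl + H2O
n(NaOH) = 0.03872 × 0.1300 = 5.034 × 10^-3 mol
n(HCl) in the aliquot = 5.034 × 10^-3 mol (1:1 ratio)
[HCl]_dilute = 5.034 × 10^-3 / 0.02500 = 0.2013 mol/L
Dilution factor = 100.0 / 4.966 = 20.14
[HCl]_stock = 0.2013 × 20.14 = 4.054 mol/L

4.054 mol/L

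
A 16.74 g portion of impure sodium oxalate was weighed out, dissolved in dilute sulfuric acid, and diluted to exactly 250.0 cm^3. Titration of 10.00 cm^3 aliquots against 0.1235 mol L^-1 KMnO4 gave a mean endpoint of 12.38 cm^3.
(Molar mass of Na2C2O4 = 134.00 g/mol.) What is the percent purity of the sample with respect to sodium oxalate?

76.49 %

2 MnO4^- + 5 C2O4^2- + 16 H^+ → 2 Mn^2+ + 10 CO2 + 8 H2O
n(KMnO4) per titration = 0.01238 × 0.1235 = 1.529 × 10^-3 mol
From the 5:2 ratio, n(Na2C2O4) in each aliquot = 5/2 × 1.529 × 10^-3 = 3.822 × 10^-3 mol
n(Na2C2O4) in the whole flask = 3.822 × 10^-3 × 250.0/10.00 = 0.09556 mol
mass of Na2C2O4 = 0.09556 × 134.00 = 12.80 g
% Na2C2O4 = 12.80 / 16.74 × 100 = 76.49 %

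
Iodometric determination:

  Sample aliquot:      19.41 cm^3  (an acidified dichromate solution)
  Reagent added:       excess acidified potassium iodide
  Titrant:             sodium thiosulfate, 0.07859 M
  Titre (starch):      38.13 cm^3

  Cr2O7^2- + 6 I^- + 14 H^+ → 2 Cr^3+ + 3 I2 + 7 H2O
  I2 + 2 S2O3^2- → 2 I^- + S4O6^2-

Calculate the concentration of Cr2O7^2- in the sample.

n(S2O3^2-) = 0.03813 × 0.07859 = 2.997 × 10^-3 mol
n(I2) = n(S2O3^2-)/2 = 1.498 × 10^-3 mol
From the 1:3 ratio, n(Cr2O7^2-) in the aliquot = 1/3 × 1.498 × 10^-3 = 4.994 × 10^-4 mol
[Cr2O7^2-] = 4.994 × 10^-4 / 0.01941 = 0.02573 mol/L

0.02573 M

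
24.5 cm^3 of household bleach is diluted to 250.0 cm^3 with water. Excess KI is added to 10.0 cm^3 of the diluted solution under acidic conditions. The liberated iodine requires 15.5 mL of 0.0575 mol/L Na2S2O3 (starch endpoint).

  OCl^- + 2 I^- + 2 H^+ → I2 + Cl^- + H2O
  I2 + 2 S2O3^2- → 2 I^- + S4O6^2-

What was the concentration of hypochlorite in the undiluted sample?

0.455 mol/L

n(S2O3^2-) = 0.0155 × 0.0575 = 8.91 × 10^-4 mol
n(I2) = n(S2O3^2-)/2 = 4.46 × 10^-4 mol
n(OCl^-) in the aliquot = 4.46 × 10^-4 mol (1:1 ratio)
[OCl^-]_dilute = 4.46 × 10^-4 / 0.0100 = 0.0446 mol/L
[OCl^-]_original = 0.0446 × 250.0/24.5 = 0.455 mol/L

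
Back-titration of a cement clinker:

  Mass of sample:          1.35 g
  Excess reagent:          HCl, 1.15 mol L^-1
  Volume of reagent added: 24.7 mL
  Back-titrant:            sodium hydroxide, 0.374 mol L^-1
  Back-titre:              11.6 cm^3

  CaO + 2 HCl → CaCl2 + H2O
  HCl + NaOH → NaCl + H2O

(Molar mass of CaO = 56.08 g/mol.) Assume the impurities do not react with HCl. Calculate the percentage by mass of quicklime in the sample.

50.0 %

n(HCl) added = 0.0247 × 1.15 = 0.0284 mol
n(NaOH) used in back-titration = 0.0116 × 0.374 = 4.34 × 10^-3 mol
n(HCl) left over = 4.34 × 10^-3 mol (1:1 ratio)
n(HCl) consumed by analyte = 0.0284 − 4.34 × 10^-3 = 0.0241 mol
From the 1:2 ratio, n(CaO) = 1/2 × 0.0241 = 0.0120 mol
mass of CaO = 0.0120 × 56.08 = 0.675 g
% CaO = 0.675 / 1.35 × 100 = 50.0 %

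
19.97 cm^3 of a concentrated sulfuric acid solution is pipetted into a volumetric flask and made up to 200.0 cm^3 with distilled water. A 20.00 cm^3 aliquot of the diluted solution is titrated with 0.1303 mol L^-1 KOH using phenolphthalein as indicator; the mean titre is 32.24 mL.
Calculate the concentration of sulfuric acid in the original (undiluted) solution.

H2SO4 + 2 KOH → K2SO4 + 2 H2O
n(KOH) = 0.03224 × 0.1303 = 4.201 × 10^-3 mol
From the 1:2 ratio, n(H2SO4) in the aliquot = 1/2 × 4.201 × 10^-3 = 2.100 × 10^-3 mol
[H2SO4]_dilute = 2.100 × 10^-3 / 0.02000 = 0.1050 mol/L
Dilution factor = 200.0 / 19.97 = 10.02
[H2SO4]_stock = 0.1050 × 10.02 = 1.052 mol/L

1.052 mol/L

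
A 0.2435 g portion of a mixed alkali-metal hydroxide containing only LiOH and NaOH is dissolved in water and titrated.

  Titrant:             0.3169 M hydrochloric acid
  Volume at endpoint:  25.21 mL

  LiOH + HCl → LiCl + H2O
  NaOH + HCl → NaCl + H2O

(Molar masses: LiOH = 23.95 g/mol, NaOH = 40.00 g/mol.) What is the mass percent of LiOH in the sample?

46.61 %

n(HCl) = 0.02521 × 0.3169 = 7.989 × 10^-3 mol
Let x = n(LiOH), y = n(NaOH).
Titrant: 1x + 1y = 7.989 × 10^-3;  mass: 23.95x + 40.00y = 0.2435
Solving, x = 4.739 × 10^-3 mol, y = 3.250 × 10^-3 mol
mass of LiOH = 4.739 × 10^-3 × 23.95 = 0.1135 g
% LiOH = 0.1135 / 0.2435 × 100 = 46.61 %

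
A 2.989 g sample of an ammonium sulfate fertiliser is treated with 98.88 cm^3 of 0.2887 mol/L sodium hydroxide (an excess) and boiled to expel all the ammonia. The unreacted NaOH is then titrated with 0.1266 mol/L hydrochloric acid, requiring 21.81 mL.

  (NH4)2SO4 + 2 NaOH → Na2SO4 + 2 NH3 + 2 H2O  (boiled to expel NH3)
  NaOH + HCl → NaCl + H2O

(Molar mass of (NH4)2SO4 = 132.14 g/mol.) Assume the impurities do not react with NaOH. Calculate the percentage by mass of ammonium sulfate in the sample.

n(NaOH) added = 0.09888 × 0.2887 = 0.02855 mol
n(HCl) used in back-titration = 0.02181 × 0.1266 = 2.761 × 10^-3 mol
n(NaOH) left over = 2.761 × 10^-3 mol (1:1 ratio)
n(NaOH) consumed by analyte = 0.02855 − 2.761 × 10^-3 = 0.02579 mol
From the 1:2 ratio, n((NH4)2SO4) = 1/2 × 0.02579 = 0.01289 mol
mass of (NH4)2SO4 = 0.01289 × 132.14 = 1.704 g
% (NH4)2SO4 = 1.704 / 2.989 × 100 = 57.00 %

57.00 %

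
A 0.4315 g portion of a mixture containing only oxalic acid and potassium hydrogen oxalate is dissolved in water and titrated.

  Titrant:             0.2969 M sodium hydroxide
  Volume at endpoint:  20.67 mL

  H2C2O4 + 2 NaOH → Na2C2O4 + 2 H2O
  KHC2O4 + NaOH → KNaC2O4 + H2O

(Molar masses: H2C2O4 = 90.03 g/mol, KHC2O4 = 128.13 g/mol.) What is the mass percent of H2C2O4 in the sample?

n(NaOH) = 0.02067 × 0.2969 = 6.137 × 10^-3 mol
Let x = n(H2C2O4), y = n(KHC2O4).
Titrant: 2x + 1y = 6.137 × 10^-3;  mass: 90.03x + 128.13y = 0.4315
Solving, x = 2.135 × 10^-3 mol, y = 1.868 × 10^-3 mol
mass of H2C2O4 = 2.135 × 10^-3 × 90.03 = 0.1922 g
% H2C2O4 = 0.1922 / 0.4315 × 100 = 44.54 %

44.54 %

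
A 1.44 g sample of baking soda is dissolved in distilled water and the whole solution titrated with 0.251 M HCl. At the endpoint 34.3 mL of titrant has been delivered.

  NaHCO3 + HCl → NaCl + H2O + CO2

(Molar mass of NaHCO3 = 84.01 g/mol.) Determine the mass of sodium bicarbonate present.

0.723 g

n(HCl) = 0.0343 L × 0.251 mol/L = 8.61 × 10^-3 mol
n(NaHCO3) = 8.61 × 10^-3 mol (1:1 ratio)
mass of NaHCO3 = 8.61 × 10^-3 × 84.01 g/mol = 0.723 g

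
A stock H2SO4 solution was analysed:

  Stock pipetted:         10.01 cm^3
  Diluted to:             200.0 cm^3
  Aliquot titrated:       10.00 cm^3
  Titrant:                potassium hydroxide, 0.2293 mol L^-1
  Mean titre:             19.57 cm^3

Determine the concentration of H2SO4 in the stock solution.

4.483 mol/L

H2SO4 + 2 KOH → K2SO4 + 2 H2O
n(KOH) = 0.01957 × 0.2293 = 4.487 × 10^-3 mol
From the 1:2 ratio, n(H2SO4) in the aliquot = 1/2 × 4.487 × 10^-3 = 2.244 × 10^-3 mol
[H2SO4]_dilute = 2.244 × 10^-3 / 0.01000 = 0.2244 mol/L
Dilution factor = 200.0 / 10.01 = 19.98
[H2SO4]_stock = 0.2244 × 19.98 = 4.483 mol/L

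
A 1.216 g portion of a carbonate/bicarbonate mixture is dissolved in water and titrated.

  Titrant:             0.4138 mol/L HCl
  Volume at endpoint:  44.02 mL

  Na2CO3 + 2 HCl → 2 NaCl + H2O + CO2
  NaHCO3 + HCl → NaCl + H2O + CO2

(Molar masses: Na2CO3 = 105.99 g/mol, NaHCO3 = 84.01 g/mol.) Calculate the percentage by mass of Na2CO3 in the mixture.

n(HCl) = 0.04402 × 0.4138 = 0.01822 mol
Let x = n(Na2CO3), y = n(NaHCO3).
Titrant: 2x + 1y = 0.01822;  mass: 105.99x + 84.01y = 1.216
Solving, x = 5.067 × 10^-3 mol, y = 8.082 × 10^-3 mol
mass of Na2CO3 = 5.067 × 10^-3 × 105.99 = 0.5370 g
% Na2CO3 = 0.5370 / 1.216 × 100 = 44.16 %

44.16 %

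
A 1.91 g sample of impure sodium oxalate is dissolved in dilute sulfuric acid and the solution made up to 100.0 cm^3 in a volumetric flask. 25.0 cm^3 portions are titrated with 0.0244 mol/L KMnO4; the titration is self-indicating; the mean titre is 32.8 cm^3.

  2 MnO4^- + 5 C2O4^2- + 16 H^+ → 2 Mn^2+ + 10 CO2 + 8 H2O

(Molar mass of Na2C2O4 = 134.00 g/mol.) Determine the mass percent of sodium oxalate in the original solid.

56.1 %

n(KMnO4) per titration = 0.0328 × 0.0244 = 8.00 × 10^-4 mol
From the 5:2 ratio, n(Na2C2O4) in each aliquot = 5/2 × 8.00 × 10^-4 = 2.00 × 10^-3 mol
n(Na2C2O4) in the whole flask = 2.00 × 10^-3 × 100.0/25.0 = 8.00 × 10^-3 mol
mass of Na2C2O4 = 8.00 × 10^-3 × 134.00 = 1.07 g
% Na2C2O4 = 1.07 / 1.91 × 100 = 56.1 %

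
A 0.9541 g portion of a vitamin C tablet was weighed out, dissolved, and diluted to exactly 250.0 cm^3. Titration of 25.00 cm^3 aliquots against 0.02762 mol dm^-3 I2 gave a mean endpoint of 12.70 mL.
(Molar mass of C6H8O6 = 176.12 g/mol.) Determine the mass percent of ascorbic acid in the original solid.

C6H8O6 + I2 → C6H6O6 + 2 HI
n(I2) per titration = 0.01270 × 0.02762 = 3.508 × 10^-4 mol
n(C6H8O6) in each aliquot = 3.508 × 10^-4 mol (1:1 ratio)
n(C6H8O6) in the whole flask = 3.508 × 10^-4 × 250.0/25.00 = 3.508 × 10^-3 mol
mass of C6H8O6 = 3.508 × 10^-3 × 176.12 = 0.6178 g
% C6H8O6 = 0.6178 / 0.9541 × 100 = 64.75 %

64.75 %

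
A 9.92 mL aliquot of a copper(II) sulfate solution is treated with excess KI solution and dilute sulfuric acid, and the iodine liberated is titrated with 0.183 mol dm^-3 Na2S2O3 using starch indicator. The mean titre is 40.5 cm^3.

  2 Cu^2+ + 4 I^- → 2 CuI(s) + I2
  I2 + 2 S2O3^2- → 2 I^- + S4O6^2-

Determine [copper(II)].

0.747 mol/L

n(S2O3^2-) = 0.0405 × 0.183 = 7.41 × 10^-3 mol
n(I2) = n(S2O3^2-)/2 = 3.71 × 10^-3 mol
From the 2:1 ratio, n(Cu2+) in the aliquot = 2/1 × 3.71 × 10^-3 = 7.41 × 10^-3 mol
[Cu2+] = 7.41 × 10^-3 / 0.00992 = 0.747 mol/L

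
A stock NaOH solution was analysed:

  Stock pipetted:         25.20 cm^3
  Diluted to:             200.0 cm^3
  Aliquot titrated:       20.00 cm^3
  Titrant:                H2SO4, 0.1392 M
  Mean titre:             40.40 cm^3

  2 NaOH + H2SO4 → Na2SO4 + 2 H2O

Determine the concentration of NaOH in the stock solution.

4.463 M

n(H2SO4) = 0.04040 × 0.1392 = 5.624 × 10^-3 mol
From the 2:1 ratio, n(NaOH) in the aliquot = 2/1 × 5.624 × 10^-3 = 0.01125 mol
[NaOH]_dilute = 0.01125 / 0.02000 = 0.5624 mol/L
Dilution factor = 200.0 / 25.20 = 7.937
[NaOH]_stock = 0.5624 × 7.937 = 4.463 mol/L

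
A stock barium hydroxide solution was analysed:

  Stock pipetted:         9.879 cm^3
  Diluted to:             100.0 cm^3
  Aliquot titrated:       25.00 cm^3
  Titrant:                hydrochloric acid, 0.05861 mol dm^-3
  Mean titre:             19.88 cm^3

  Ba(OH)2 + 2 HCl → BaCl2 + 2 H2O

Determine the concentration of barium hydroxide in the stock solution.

0.2359 mol/L

n(HCl) = 0.01988 × 0.05861 = 1.165 × 10^-3 mol
From the 1:2 ratio, n(Ba(OH)2) in the aliquot = 1/2 × 1.165 × 10^-3 = 5.826 × 10^-4 mol
[Ba(OH)2]_dilute = 5.826 × 10^-4 / 0.02500 = 0.02330 mol/L
Dilution factor = 100.0 / 9.879 = 10.12
[Ba(OH)2]_stock = 0.02330 × 10.12 = 0.2359 mol/L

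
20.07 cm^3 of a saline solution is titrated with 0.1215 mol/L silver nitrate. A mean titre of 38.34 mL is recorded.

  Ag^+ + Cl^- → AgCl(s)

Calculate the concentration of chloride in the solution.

0.2321 mol/L

n(AgNO3) = 0.03834 L × 0.1215 mol/L = 4.658 × 10^-3 mol
n(Cl-) = 4.658 × 10^-3 mol (1:1 mole ratio)
[Cl-] = 4.658 × 10^-3 mol / 0.02007 L = 0.2321 mol/L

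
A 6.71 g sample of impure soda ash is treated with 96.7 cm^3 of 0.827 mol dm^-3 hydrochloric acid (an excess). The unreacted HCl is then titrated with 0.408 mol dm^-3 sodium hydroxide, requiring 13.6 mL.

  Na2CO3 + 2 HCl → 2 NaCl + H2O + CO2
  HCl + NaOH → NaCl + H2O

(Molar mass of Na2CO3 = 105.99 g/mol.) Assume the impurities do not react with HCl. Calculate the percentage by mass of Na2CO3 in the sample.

n(HCl) added = 0.0967 × 0.827 = 0.0800 mol
n(NaOH) used in back-titration = 0.0136 × 0.408 = 5.55 × 10^-3 mol
n(HCl) left over = 5.55 × 10^-3 mol (1:1 ratio)
n(HCl) consumed by analyte = 0.0800 − 5.55 × 10^-3 = 0.0744 mol
From the 1:2 ratio, n(Na2CO3) = 1/2 × 0.0744 = 0.0372 mol
mass of Na2CO3 = 0.0372 × 105.99 = 3.94 g
% Na2CO3 = 3.94 / 6.71 × 100 = 58.8 %

58.8 %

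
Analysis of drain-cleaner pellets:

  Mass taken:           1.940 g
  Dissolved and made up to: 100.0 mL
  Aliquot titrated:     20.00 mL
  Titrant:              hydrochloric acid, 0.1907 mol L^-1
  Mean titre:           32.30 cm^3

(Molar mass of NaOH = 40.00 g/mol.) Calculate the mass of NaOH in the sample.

NaOH + HCl → NaCl + H2O
n(HCl) per titration = 0.03230 × 0.1907 = 6.160 × 10^-3 mol
n(NaOH) in each aliquot = 6.160 × 10^-3 mol (1:1 ratio)
n(NaOH) in the whole flask = 6.160 × 10^-3 × 100.0/20.00 = 0.03080 mol
mass of NaOH = 0.03080 × 40.00 = 1.232 g

1.232 g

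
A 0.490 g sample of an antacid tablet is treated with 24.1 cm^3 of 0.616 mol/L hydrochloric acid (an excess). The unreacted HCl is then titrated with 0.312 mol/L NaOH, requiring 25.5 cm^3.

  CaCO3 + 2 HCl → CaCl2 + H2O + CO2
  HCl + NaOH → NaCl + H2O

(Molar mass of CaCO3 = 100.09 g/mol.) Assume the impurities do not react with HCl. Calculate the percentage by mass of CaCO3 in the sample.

n(HCl) added = 0.0241 × 0.616 = 0.0148 mol
n(NaOH) used in back-titration = 0.0255 × 0.312 = 7.96 × 10^-3 mol
n(HCl) left over = 7.96 × 10^-3 mol (1:1 ratio)
n(HCl) consumed by analyte = 0.0148 − 7.96 × 10^-3 = 6.89 × 10^-3 mol
From the 1:2 ratio, n(CaCO3) = 1/2 × 6.89 × 10^-3 = 3.44 × 10^-3 mol
mass of CaCO3 = 3.44 × 10^-3 × 100.09 = 0.345 g
% CaCO3 = 0.345 / 0.490 × 100 = 70.4 %

70.4 %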